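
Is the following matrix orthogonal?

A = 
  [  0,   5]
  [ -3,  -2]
No

AᵀA = 
  [  9,   6]
  [  6,  29]
≠ I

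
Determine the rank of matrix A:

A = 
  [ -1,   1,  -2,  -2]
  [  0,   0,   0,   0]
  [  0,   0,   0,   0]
Row reduce:
(no row operations needed)
REF = 
  [ -1,   1,  -2,  -2]
  [  0,   0,   0,   0]
  [  0,   0,   0,   0]
Pivot columns: 1 → 1 pivot.

rank(A) = 1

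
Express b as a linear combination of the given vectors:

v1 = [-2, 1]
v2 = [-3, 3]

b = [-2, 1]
c1 = 1, c2 = 0

b = 1·v1 + 0·v2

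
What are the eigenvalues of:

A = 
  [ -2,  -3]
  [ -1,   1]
λ = (-1 + √21)/2, (-1 - √21)/2  (≈ 1.791, -2.791)

tr(A) = -1, det(A) = -5
Characteristic polynomial: λ² - tr(A)λ + det(A) = λ² + λ - 5
λ² + λ - 5 = 0  ⇒  λ = (-1 ± √((1)² - 4·(-5)))/2 = (-1 ± √(21))/2
  = (-1 + √21)/2,  (-1 - √21)/2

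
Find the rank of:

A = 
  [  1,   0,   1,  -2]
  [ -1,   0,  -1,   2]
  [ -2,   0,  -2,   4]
Row reduce:
R2 → R2 + (1)·R1
R3 → R3 + (2)·R1
REF = 
  [  1,   0,   1,  -2]
  [  0,   0,   0,   0]
  [  0,   0,   0,   0]
Pivot columns: 1 → 1 pivot.

rank(A) = 1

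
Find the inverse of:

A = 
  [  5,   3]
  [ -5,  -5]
det(A) = (5)(-5) - (3)(-5) = -10
For a 2×2 matrix, A⁻¹ = (1/det(A)) · [[d, -b], [-c, a]]
    = (-1/10) · [[-5, -3], [5, 5]]

A⁻¹ = 
  [ 1/2, 3/10]
  [-1/2, -1/2]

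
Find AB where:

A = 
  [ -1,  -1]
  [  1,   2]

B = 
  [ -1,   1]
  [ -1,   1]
AB = 
  [  2,  -2]
  [ -3,   3]

A is 2×2 and B is 2×2, so AB is 2×2. Each entry is (row of A)·(column of B):
AB[1,1] = (-1)(-1) + (-1)(-1) = 2
AB[1,2] = (-1)(1) + (-1)(1) = -2
AB[2,1] = (1)(-1) + (2)(-1) = -3
AB[2,2] = (1)(1) + (2)(1) = 3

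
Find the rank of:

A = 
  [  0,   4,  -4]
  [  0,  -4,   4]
Row reduce:
R2 → R2 + (1)·R1
REF = 
  [  0,   4,  -4]
  [  0,   0,   0]
Pivot columns: 2 → 1 pivot.

rank(A) = 1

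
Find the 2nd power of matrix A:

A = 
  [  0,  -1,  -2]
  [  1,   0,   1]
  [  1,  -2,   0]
A² = A·A:
A²[1,1] = (0)(0) + (-1)(1) + (-2)(1) = -3
A²[1,2] = (0)(-1) + (-1)(0) + (-2)(-2) = 4
A²[1,3] = (0)(-2) + (-1)(1) + (-2)(0) = -1
A²[2,1] = (1)(0) + (0)(1) + (1)(1) = 1
A²[2,2] = (1)(-1) + (0)(0) + (1)(-2) = -3
A²[2,3] = (1)(-2) + (0)(1) + (1)(0) = -2
A²[3,1] = (1)(0) + (-2)(1) + (0)(1) = -2
A²[3,2] = (1)(-1) + (-2)(0) + (0)(-2) = -1
A²[3,3] = (1)(-2) + (-2)(1) + (0)(0) = -4
A² = 
  [ -3,   4,  -1]
  [  1,  -3,  -2]
  [ -2,  -1,  -4]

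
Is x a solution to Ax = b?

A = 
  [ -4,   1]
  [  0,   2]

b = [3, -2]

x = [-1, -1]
Yes

Ax = [3, -2] = b ✓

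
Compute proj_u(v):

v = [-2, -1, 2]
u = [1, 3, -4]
v·u = (-2)(1) + (-1)(3) + (2)(-4) = -13
u·u = (1)² + (3)² + (-4)² = 26
proj_u(v) = (v·u / u·u) × u = (-13/26) × u = (-1/2) × u

proj_u(v) = [-1/2, -3/2, 2]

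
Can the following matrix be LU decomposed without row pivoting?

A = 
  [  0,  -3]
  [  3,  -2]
No.
A[1,1] = 0 but A[2,1] = 3 ≠ 0. Any LU with L unit lower triangular has (LU)[1,1] = U[1,1] and (LU)[2,1] = L[2,1]·U[1,1]; matching A forces U[1,1] = 0, which then forces (LU)[2,1] = 0 ≠ 3. A row swap (pivoting) is required.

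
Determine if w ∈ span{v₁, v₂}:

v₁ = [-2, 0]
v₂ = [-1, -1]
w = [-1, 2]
Yes

Form the augmented matrix and row-reduce:
[v₁|v₂|w] = 
  [ -2,  -1,  -1]
  [  0,  -1,   2]
(already in echelon form — no row operations needed)

No row of the form [0 0 | nonzero], so the system is consistent. Back-substitution gives c₁ = 3/2, c₂ = -2: w = (3/2)·v₁ + (-2)·v₂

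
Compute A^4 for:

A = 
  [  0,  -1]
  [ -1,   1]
A² = A·A:
A²[1,1] = (0)(0) + (-1)(-1) = 1
A²[1,2] = (0)(-1) + (-1)(1) = -1
A²[2,1] = (-1)(0) + (1)(-1) = -1
A²[2,2] = (-1)(-1) + (1)(1) = 2
A² = 
  [  1,  -1]
  [ -1,   2]

A^3 = A^2·A:
A^3[1,1] = (1)(0) + (-1)(-1) = 1
A^3[1,2] = (1)(-1) + (-1)(1) = -2
A^3[2,1] = (-1)(0) + (2)(-1) = -2
A^3[2,2] = (-1)(-1) + (2)(1) = 3
A^3 = 
  [  1,  -2]
  [ -2,   3]

A^4 = A^3·A:
A^4[1,1] = (1)(0) + (-2)(-1) = 2
A^4[1,2] = (1)(-1) + (-2)(1) = -3
A^4[2,1] = (-2)(0) + (3)(-1) = -3
A^4[2,2] = (-2)(-1) + (3)(1) = 5
A^4 = 
  [  2,  -3]
  [ -3,   5]

Therefore
A^4 = 
  [  2,  -3]
  [ -3,   5]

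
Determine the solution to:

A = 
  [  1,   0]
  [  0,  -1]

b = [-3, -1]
x = [-3, 1]

Row reduce the augmented matrix [A|b]:
(already in echelon form)
REF = 
  [  1,   0,  -3]
  [  0,  -1,  -1]

Back-substitution:
x₂ = (-1) / (-1) = 1
x₁ = (-3 - (0)(1)) / 1 = -3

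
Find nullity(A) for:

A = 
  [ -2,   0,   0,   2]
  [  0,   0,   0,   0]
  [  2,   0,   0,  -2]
nullity(A) = 3

Row reduce:
R3 → R3 + (1)·R1
REF = 
  [ -2,   0,   0,   2]
  [  0,   0,   0,   0]
  [  0,   0,   0,   0]
Pivot columns: 1 → 1 pivot.
rank(A) = 1, so nullity(A) = 4 - 1 = 3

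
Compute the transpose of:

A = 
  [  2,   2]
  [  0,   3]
Aᵀ = 
  [  2,   0]
  [  2,   3]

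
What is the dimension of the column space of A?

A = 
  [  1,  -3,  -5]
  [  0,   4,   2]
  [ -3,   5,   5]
dim(Col(A)) = 3

Row reduce:
R3 → R3 + (3)·R1
R3 → R3 + (1)·R2
REF = 
  [  1,  -3,  -5]
  [  0,   4,   2]
  [  0,   0,  -8]
Pivot columns: 1, 2, 3 → 3 pivots.
dim(Col(A)) = number of pivot columns = 3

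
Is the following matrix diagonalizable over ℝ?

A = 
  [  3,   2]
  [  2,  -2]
Yes

tr(A) = 1, det(A) = -10
Characteristic polynomial: λ² - tr(A)λ + det(A) = λ² - λ - 10
λ² - λ - 10 = 0  ⇒  λ = (1 ± √((-1)² - 4·(-10)))/2 = (1 ± √(41))/2
  = (1 + √41)/2,  (1 - √41)/2
Eigenvalues: (1 + √41)/2, (1 - √41)/2  (≈ 3.702, -2.702)
The two irrational eigenvalues are distinct (simple), so each has alg. mult. = geom. mult. = 1.
Sum of geometric multiplicities equals n, so A has n independent eigenvectors.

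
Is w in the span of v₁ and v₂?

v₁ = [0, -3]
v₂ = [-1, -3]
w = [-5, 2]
Yes

Form the augmented matrix and row-reduce:
[v₁|v₂|w] = 
  [  0,  -1,  -5]
  [ -3,  -3,   2]
Swap R1 ↔ R2
REF = 
  [ -3,  -3,   2]
  [  0,  -1,  -5]

No row of the form [0 0 | nonzero], so the system is consistent. Back-substitution gives c₁ = -17/3, c₂ = 5: w = (-17/3)·v₁ + (5)·v₂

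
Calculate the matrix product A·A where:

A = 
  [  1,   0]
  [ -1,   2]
A² = A·A:
A²[1,1] = (1)(1) + (0)(-1) = 1
A²[1,2] = (1)(0) + (0)(2) = 0
A²[2,1] = (-1)(1) + (2)(-1) = -3
A²[2,2] = (-1)(0) + (2)(2) = 4
A² = 
  [  1,   0]
  [ -3,   4]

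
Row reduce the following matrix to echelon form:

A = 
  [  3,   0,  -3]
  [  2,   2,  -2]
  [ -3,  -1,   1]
Row operations:
R2 → R2 - (2/3)·R1
R3 → R3 + (1)·R1
R3 → R3 + (1/2)·R2

Resulting echelon form:
REF = 
  [  3,   0,  -3]
  [  0,   2,   0]
  [  0,   0,  -2]

Rank = 3 (number of non-zero pivot rows).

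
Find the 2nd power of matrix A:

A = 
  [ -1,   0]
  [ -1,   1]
A² = A·A:
A²[1,1] = (-1)(-1) + (0)(-1) = 1
A²[1,2] = (-1)(0) + (0)(1) = 0
A²[2,1] = (-1)(-1) + (1)(-1) = 0
A²[2,2] = (-1)(0) + (1)(1) = 1
A² = 
  [  1,   0]
  [  0,   1]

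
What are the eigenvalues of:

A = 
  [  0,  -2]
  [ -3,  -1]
tr(A) = -1, det(A) = -6
Characteristic polynomial: λ² - tr(A)λ + det(A) = λ² + λ - 6
λ² + λ - 6 = (λ + 3)(λ - 2)

λ = 2, -3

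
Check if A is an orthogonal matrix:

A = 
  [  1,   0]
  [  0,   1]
Yes

AᵀA = 
  [  1,   0]
  [  0,   1]
= I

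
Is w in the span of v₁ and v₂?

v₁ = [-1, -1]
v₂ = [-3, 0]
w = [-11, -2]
Yes

Form the augmented matrix and row-reduce:
[v₁|v₂|w] = 
  [ -1,  -3, -11]
  [ -1,   0,  -2]
R2 → R2 - (1)·R1
REF = 
  [ -1,  -3, -11]
  [  0,   3,   9]

No row of the form [0 0 | nonzero], so the system is consistent. Back-substitution gives c₁ = 2, c₂ = 3: w = (2)·v₁ + (3)·v₂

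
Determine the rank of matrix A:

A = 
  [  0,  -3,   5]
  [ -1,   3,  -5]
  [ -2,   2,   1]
rank(A) = 3

Row reduce:
Swap R1 ↔ R2
R3 → R3 - (2)·R1
R3 → R3 - (4/3)·R2
REF = 
  [  -1,    3,   -5]
  [   0,   -3,    5]
  [   0,    0, 13/3]
Pivot columns: 1, 2, 3 → 3 pivots.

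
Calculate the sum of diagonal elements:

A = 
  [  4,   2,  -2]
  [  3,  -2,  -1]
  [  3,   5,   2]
4

tr(A) = 4 + -2 + 2 = 4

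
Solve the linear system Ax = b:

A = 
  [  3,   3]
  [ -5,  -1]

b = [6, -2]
x = [0, 2]

Row reduce the augmented matrix [A|b]:
R2 → R2 + (5/3)·R1
REF = 
  [  3,   3,   6]
  [  0,   4,   8]

Back-substitution:
x₂ = 8 / 4 = 2
x₁ = (6 - (3)(2)) / 3 = 0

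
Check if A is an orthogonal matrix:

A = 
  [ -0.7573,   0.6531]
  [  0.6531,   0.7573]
Yes

AᵀA = 
  [  1,   0]
  [  0,   1]
≈ I (equal to I up to the 4-dp rounding of the entries)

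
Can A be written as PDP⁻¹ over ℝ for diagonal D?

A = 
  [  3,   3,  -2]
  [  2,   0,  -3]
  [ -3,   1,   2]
No

Characteristic polynomial: det(λI - A) = λ³ - 5λ² - 3λ - 20
By the rational root theorem any rational root is an integer dividing 20; none of those is a root, so p(λ) has no rational roots and hence (being an irreducible cubic) no repeated roots.
Discriminant of the cubic: Δ = -25867
Δ < 0 ⇒ one real eigenvalue and a complex-conjugate pair: λ ≈ 6.044, -0.5219 + 1.743i, -0.5219 - 1.743i
Has complex eigenvalues (not diagonalizable over ℝ).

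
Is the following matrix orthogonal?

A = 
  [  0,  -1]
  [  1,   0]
Yes

AᵀA = 
  [  1,   0]
  [  0,   1]
= I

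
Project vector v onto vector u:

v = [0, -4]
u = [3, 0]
v·u = (0)(3) + (-4)(0) = 0
u·u = (3)² + (0)² = 9
proj_u(v) = (v·u / u·u) × u = (0/9) × u = (0) × u

proj_u(v) = [0, 0]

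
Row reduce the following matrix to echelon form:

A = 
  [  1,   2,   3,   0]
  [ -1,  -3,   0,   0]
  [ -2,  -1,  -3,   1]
Row operations:
R2 → R2 + (1)·R1
R3 → R3 + (2)·R1
R3 → R3 + (3)·R2

Resulting echelon form:
REF = 
  [  1,   2,   3,   0]
  [  0,  -1,   3,   0]
  [  0,   0,  12,   1]

Rank = 3 (number of non-zero pivot rows).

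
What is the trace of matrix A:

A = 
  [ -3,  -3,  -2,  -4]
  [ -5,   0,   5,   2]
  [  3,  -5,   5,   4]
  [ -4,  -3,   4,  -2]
0

tr(A) = -3 + 0 + 5 + -2 = 0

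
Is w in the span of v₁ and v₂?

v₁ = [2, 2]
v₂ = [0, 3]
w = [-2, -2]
Yes

Form the augmented matrix and row-reduce:
[v₁|v₂|w] = 
  [  2,   0,  -2]
  [  2,   3,  -2]
R2 → R2 - (1)·R1
REF = 
  [  2,   0,  -2]
  [  0,   3,   0]

No row of the form [0 0 | nonzero], so the system is consistent. Back-substitution gives c₁ = -1, c₂ = 0: w = (-1)·v₁ + (0)·v₂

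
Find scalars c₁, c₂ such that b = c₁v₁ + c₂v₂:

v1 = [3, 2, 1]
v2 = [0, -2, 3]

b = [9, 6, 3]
c1 = 3, c2 = 0

b = 3·v1 + 0·v2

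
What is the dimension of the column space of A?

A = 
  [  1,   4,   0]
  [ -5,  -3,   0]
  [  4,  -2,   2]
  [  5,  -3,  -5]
Row reduce:
R2 → R2 + (5)·R1
R3 → R3 - (4)·R1
R4 → R4 - (5)·R1
R3 → R3 + (18/17)·R2
R4 → R4 + (23/17)·R2
R4 → R4 + (5/2)·R3
REF = 
  [  1,   4,   0]
  [  0,  17,   0]
  [  0,   0,   2]
  [  0,   0,   0]
Pivot columns: 1, 2, 3 → 3 pivots.
dim(Col(A)) = number of pivot columns = 3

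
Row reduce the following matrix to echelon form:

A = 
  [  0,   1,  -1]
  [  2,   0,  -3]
Row operations:
Swap R1 ↔ R2

Resulting echelon form:
REF = 
  [  2,   0,  -3]
  [  0,   1,  -1]

Rank = 2 (number of non-zero pivot rows).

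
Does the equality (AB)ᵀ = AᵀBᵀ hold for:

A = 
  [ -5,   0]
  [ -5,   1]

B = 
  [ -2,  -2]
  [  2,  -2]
No

(AB)ᵀ = 
  [ 10,  12]
  [ 10,   8]

AᵀBᵀ = 
  [ 20,   0]
  [ -2,  -2]

The two matrices differ, so (AB)ᵀ ≠ AᵀBᵀ in general. The correct identity is (AB)ᵀ = BᵀAᵀ.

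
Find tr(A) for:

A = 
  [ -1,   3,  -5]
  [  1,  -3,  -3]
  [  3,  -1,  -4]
-8

tr(A) = -1 + -3 + -4 = -8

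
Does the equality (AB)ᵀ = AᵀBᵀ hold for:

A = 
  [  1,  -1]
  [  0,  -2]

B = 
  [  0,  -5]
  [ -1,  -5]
No

(AB)ᵀ = 
  [  1,   2]
  [  0,  10]

AᵀBᵀ = 
  [  0,  -1]
  [ 10,  11]

The two matrices differ, so (AB)ᵀ ≠ AᵀBᵀ in general. The correct identity is (AB)ᵀ = BᵀAᵀ.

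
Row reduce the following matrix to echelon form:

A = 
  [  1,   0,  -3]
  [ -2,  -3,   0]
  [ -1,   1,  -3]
Row operations:
R2 → R2 + (2)·R1
R3 → R3 + (1)·R1
R3 → R3 + (1/3)·R2

Resulting echelon form:
REF = 
  [  1,   0,  -3]
  [  0,  -3,  -6]
  [  0,   0,  -8]

Rank = 3 (number of non-zero pivot rows).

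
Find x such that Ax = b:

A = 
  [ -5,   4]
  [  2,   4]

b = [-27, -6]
x = [3, -3]

Row reduce the augmented matrix [A|b]:
R2 → R2 + (2/5)·R1
REF = 
  [   -5,     4,   -27]
  [    0,  28/5, -84/5]

Back-substitution:
x₂ = (-84/5) / (28/5) = -3
x₁ = (-27 - (4)(-3)) / (-5) = 3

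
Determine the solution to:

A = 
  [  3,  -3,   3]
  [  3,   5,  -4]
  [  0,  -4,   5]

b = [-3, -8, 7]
x = [-2, 2, 3]

Row reduce the augmented matrix [A|b]:
R2 → R2 - (1)·R1
R3 → R3 + (1/2)·R2
REF = 
  [  3,  -3,   3,  -3]
  [  0,   8,  -7,  -5]
  [  0,   0, 3/2, 9/2]

Back-substitution:
x₃ = (9/2) / (3/2) = 3
x₂ = (-5 - (-7)(3)) / 8 = 2
x₁ = (-3 - (-3)(2) - (3)(3)) / 3 = -2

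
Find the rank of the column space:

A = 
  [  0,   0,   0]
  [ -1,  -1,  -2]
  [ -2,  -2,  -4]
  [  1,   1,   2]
dim(Col(A)) = 1

Row reduce:
Swap R1 ↔ R2
R3 → R3 - (2)·R1
R4 → R4 + (1)·R1
REF = 
  [ -1,  -1,  -2]
  [  0,   0,   0]
  [  0,   0,   0]
  [  0,   0,   0]
Pivot columns: 1 → 1 pivot.
dim(Col(A)) = number of pivot columns = 1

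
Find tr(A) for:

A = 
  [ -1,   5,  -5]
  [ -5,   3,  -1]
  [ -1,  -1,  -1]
1

tr(A) = -1 + 3 + -1 = 1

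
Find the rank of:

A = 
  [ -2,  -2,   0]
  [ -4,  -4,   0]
rank(A) = 1

Row reduce:
R2 → R2 - (2)·R1
REF = 
  [ -2,  -2,   0]
  [  0,   0,   0]
Pivot columns: 1 → 1 pivot.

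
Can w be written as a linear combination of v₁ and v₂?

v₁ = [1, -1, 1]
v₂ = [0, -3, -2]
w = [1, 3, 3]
No

Form the augmented matrix and row-reduce:
[v₁|v₂|w] = 
  [  1,   0,   1]
  [ -1,  -3,   3]
  [  1,  -2,   3]
R2 → R2 + (1)·R1
R3 → R3 - (1)·R1
R3 → R3 - (2/3)·R2
REF = 
  [   1,    0,    1]
  [   0,   -3,    4]
  [   0,    0, -2/3]

Row 3 reads [0 0 | -2/3], i.e. 0 = -2/3, so the system is inconsistent and w ∉ span{v₁, v₂}.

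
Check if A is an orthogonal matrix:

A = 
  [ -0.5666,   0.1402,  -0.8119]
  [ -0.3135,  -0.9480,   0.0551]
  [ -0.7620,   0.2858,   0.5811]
Yes

AᵀA = 
  [  1,   0,   0]
  [  0,   1,   0]
  [  0,   0,   0.9999]
≈ I (equal to I up to the 4-dp rounding of the entries)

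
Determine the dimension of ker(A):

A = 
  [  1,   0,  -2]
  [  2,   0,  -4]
nullity(A) = 2

Row reduce:
R2 → R2 - (2)·R1
REF = 
  [  1,   0,  -2]
  [  0,   0,   0]
Pivot columns: 1 → 1 pivot.
rank(A) = 1, so nullity(A) = 3 - 1 = 2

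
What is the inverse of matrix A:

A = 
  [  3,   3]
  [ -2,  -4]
det(A) = (3)(-4) - (3)(-2) = -6
For a 2×2 matrix, A⁻¹ = (1/det(A)) · [[d, -b], [-c, a]]
    = (-1/6) · [[-4, -3], [2, 3]]

A⁻¹ = 
  [ 2/3,  1/2]
  [-1/3, -1/2]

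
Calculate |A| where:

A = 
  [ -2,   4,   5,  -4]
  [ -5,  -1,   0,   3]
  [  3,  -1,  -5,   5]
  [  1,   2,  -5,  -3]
Cofactor expansion along row 1: det(A) = a₁₁M₁₁ - a₁₂M₁₂ + a₁₃M₁₃ - a₁₄M₁₄

M₁₁ = det[[-1, 0, 3]; [-1, -5, 5]; [2, -5, -3]]
  = (-1)·((-5)(-3) - (5)(-5)) - (0)·((-1)(-3) - (5)(2)) + (3)·((-1)(-5) - (-5)(2))
  = (-1)(40) - (0)(-7) + (3)(15)
  = 5
M₁₂ = det[[-5, 0, 3]; [3, -5, 5]; [1, -5, -3]]
  = (-5)·((-5)(-3) - (5)(-5)) - (0)·((3)(-3) - (5)(1)) + (3)·((3)(-5) - (-5)(1))
  = (-5)(40) - (0)(-14) + (3)(-10)
  = -230
M₁₃ = det[[-5, -1, 3]; [3, -1, 5]; [1, 2, -3]]
  = (-5)·((-1)(-3) - (5)(2)) - (-1)·((3)(-3) - (5)(1)) + (3)·((3)(2) - (-1)(1))
  = (-5)(-7) - (-1)(-14) + (3)(7)
  = 42
M₁₄ = det[[-5, -1, 0]; [3, -1, -5]; [1, 2, -5]]
  = (-5)·((-1)(-5) - (-5)(2)) - (-1)·((3)(-5) - (-5)(1)) + (0)·((3)(2) - (-1)(1))
  = (-5)(15) - (-1)(-10) + (0)(7)
  = -85

det(A) = (-2)(5) - (4)(-230) + (5)(42) - (-4)(-85) = 780

det(A) = 780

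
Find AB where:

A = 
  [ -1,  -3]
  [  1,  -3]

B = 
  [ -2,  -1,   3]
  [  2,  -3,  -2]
AB = 
  [ -4,  10,   3]
  [ -8,   8,   9]

A is 2×2 and B is 2×3, so AB is 2×3. Each entry is (row of A)·(column of B):
AB[1,1] = (-1)(-2) + (-3)(2) = -4
AB[1,2] = (-1)(-1) + (-3)(-3) = 10
AB[1,3] = (-1)(3) + (-3)(-2) = 3
AB[2,1] = (1)(-2) + (-3)(2) = -8
AB[2,2] = (1)(-1) + (-3)(-3) = 8
AB[2,3] = (1)(3) + (-3)(-2) = 9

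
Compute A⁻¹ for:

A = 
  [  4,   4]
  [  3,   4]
det(A) = (4)(4) - (4)(3) = 4
For a 2×2 matrix, A⁻¹ = (1/det(A)) · [[d, -b], [-c, a]]
    = (1/4) · [[4, -4], [-3, 4]]

A⁻¹ = 
  [   1,   -1]
  [-3/4,    1]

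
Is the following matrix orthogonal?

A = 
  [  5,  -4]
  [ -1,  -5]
No

AᵀA = 
  [ 26, -15]
  [-15,  41]
≠ I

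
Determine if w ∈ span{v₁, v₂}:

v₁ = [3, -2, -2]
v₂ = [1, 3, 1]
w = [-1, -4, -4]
No

Form the augmented matrix and row-reduce:
[v₁|v₂|w] = 
  [  3,   1,  -1]
  [ -2,   3,  -4]
  [ -2,   1,  -4]
R2 → R2 + (2/3)·R1
R3 → R3 + (2/3)·R1
R3 → R3 - (5/11)·R2
REF = 
  [     3,      1,     -1]
  [     0,   11/3,  -14/3]
  [     0,      0, -28/11]

Row 3 reads [0 0 | -28/11], i.e. 0 = -28/11, so the system is inconsistent and w ∉ span{v₁, v₂}.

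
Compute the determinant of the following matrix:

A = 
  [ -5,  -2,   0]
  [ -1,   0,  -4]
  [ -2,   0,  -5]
Cofactor expansion along row 1:
det(A) = (-5)·((0)(-5) - (-4)(0)) - (-2)·((-1)(-5) - (-4)(-2)) + (0)·((-1)(0) - (0)(-2))
  = (-5)(0) - (-2)(-3) + (0)(0)
  = -6

det(A) = -6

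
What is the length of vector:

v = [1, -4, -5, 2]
6.782

||v||₂ = √((1)² + (-4)² + (-5)² + (2)²) = √46 = 6.782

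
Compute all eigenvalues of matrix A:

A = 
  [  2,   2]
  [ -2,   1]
tr(A) = 3, det(A) = 6
Characteristic polynomial: λ² - tr(A)λ + det(A) = λ² - 3λ + 6
λ² - 3λ + 6 = 0  ⇒  λ = (3 ± √((-3)² - 4·(6)))/2 = (3 ± √(-15))/2
  = (3 + i√15)/2,  (3 - i√15)/2

λ = (3 + i√15)/2, (3 - i√15)/2  (≈ 1.5 + 1.936i, 1.5 - 1.936i)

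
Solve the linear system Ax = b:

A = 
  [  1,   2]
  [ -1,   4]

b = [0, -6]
x = [2, -1]

Row reduce the augmented matrix [A|b]:
R2 → R2 + (1)·R1
REF = 
  [  1,   2,   0]
  [  0,   6,  -6]

Back-substitution:
x₂ = (-6) / 6 = -1
x₁ = (0 - (2)(-1)) / 1 = 2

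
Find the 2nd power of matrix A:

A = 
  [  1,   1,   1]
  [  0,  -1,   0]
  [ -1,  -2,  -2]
A² = A·A:
A²[1,1] = (1)(1) + (1)(0) + (1)(-1) = 0
A²[1,2] = (1)(1) + (1)(-1) + (1)(-2) = -2
A²[1,3] = (1)(1) + (1)(0) + (1)(-2) = -1
A²[2,1] = (0)(1) + (-1)(0) + (0)(-1) = 0
A²[2,2] = (0)(1) + (-1)(-1) + (0)(-2) = 1
A²[2,3] = (0)(1) + (-1)(0) + (0)(-2) = 0
A²[3,1] = (-1)(1) + (-2)(0) + (-2)(-1) = 1
A²[3,2] = (-1)(1) + (-2)(-1) + (-2)(-2) = 5
A²[3,3] = (-1)(1) + (-2)(0) + (-2)(-2) = 3
A² = 
  [  0,  -2,  -1]
  [  0,   1,   0]
  [  1,   5,   3]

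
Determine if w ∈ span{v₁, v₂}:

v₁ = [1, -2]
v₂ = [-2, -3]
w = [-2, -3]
Yes

Form the augmented matrix and row-reduce:
[v₁|v₂|w] = 
  [  1,  -2,  -2]
  [ -2,  -3,  -3]
R2 → R2 + (2)·R1
REF = 
  [  1,  -2,  -2]
  [  0,  -7,  -7]

No row of the form [0 0 | nonzero], so the system is consistent. Back-substitution gives c₁ = 0, c₂ = 1: w = (0)·v₁ + (1)·v₂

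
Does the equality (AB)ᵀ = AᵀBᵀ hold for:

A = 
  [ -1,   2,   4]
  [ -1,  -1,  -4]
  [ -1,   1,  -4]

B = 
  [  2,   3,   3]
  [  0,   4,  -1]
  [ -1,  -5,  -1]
No

(AB)ᵀ = 
  [ -6,   2,   2]
  [-15,  13,  21]
  [ -9,   2,   0]

AᵀBᵀ = 
  [ -8,  -3,   7]
  [  4,  -5,   2]
  [-16, -12,  20]

The two matrices differ, so (AB)ᵀ ≠ AᵀBᵀ in general. The correct identity is (AB)ᵀ = BᵀAᵀ.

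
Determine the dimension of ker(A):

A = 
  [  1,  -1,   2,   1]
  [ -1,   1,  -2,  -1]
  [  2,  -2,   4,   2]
nullity(A) = 3

Row reduce:
R2 → R2 + (1)·R1
R3 → R3 - (2)·R1
REF = 
  [  1,  -1,   2,   1]
  [  0,   0,   0,   0]
  [  0,   0,   0,   0]
Pivot columns: 1 → 1 pivot.
rank(A) = 1, so nullity(A) = 4 - 1 = 3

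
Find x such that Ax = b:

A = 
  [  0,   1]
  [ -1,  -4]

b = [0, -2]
x = [2, 0]

Row reduce the augmented matrix [A|b]:
Swap R1 ↔ R2
REF = 
  [ -1,  -4,  -2]
  [  0,   1,   0]

Back-substitution:
x₂ = 0 / 1 = 0
x₁ = (-2 - (-4)(0)) / (-1) = 2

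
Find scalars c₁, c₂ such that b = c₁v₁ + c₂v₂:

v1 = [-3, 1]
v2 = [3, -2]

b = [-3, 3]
c1 = -1, c2 = -2

b = -1·v1 + -2·v2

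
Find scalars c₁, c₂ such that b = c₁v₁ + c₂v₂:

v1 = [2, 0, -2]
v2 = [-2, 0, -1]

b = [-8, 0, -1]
c1 = -1, c2 = 3

b = -1·v1 + 3·v2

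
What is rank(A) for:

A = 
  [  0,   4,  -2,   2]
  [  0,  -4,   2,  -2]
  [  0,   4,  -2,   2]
rank(A) = 1

Row reduce:
R2 → R2 + (1)·R1
R3 → R3 - (1)·R1
REF = 
  [  0,   4,  -2,   2]
  [  0,   0,   0,   0]
  [  0,   0,   0,   0]
Pivot columns: 2 → 1 pivot.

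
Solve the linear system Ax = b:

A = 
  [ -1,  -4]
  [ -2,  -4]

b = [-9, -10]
x = [1, 2]

Row reduce the augmented matrix [A|b]:
R2 → R2 - (2)·R1
REF = 
  [ -1,  -4,  -9]
  [  0,   4,   8]

Back-substitution:
x₂ = 8 / 4 = 2
x₁ = (-9 - (-4)(2)) / (-1) = 1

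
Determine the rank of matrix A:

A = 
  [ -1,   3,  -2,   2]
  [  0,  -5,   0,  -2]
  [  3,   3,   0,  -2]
Row reduce:
R3 → R3 + (3)·R1
R3 → R3 + (12/5)·R2
REF = 
  [  -1,    3,   -2,    2]
  [   0,   -5,    0,   -2]
  [   0,    0,   -6, -4/5]
Pivot columns: 1, 2, 3 → 3 pivots.

rank(A) = 3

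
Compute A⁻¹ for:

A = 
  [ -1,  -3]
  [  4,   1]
det(A) = (-1)(1) - (-3)(4) = 11
For a 2×2 matrix, A⁻¹ = (1/det(A)) · [[d, -b], [-c, a]]
    = (1/11) · [[1, 3], [-4, -1]]

A⁻¹ = 
  [ 1/11,  3/11]
  [-4/11, -1/11]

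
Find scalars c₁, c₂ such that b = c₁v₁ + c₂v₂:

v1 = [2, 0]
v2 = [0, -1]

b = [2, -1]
c1 = 1, c2 = 1

b = 1·v1 + 1·v2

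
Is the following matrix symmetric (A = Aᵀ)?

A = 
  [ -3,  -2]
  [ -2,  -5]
Yes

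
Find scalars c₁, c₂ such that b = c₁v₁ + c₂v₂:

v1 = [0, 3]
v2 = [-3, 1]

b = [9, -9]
c1 = -2, c2 = -3

b = -2·v1 + -3·v2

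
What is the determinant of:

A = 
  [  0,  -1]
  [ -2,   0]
-2

For a 2×2 matrix, det = ad - bc = (0)(0) - (-1)(-2) = -2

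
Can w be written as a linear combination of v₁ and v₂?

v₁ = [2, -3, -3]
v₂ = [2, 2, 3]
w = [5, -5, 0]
No

Form the augmented matrix and row-reduce:
[v₁|v₂|w] = 
  [  2,   2,   5]
  [ -3,   2,  -5]
  [ -3,   3,   0]
R2 → R2 + (3/2)·R1
R3 → R3 + (3/2)·R1
R3 → R3 - (6/5)·R2
REF = 
  [  2,   2,   5]
  [  0,   5, 5/2]
  [  0,   0, 9/2]

Row 3 reads [0 0 | 9/2], i.e. 0 = 9/2, so the system is inconsistent and w ∉ span{v₁, v₂}.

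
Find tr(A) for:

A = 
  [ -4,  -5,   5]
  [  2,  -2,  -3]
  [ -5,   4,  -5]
-11

tr(A) = -4 + -2 + -5 = -11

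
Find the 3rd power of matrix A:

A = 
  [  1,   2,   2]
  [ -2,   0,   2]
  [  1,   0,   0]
A² = A·A:
A²[1,1] = (1)(1) + (2)(-2) + (2)(1) = -1
A²[1,2] = (1)(2) + (2)(0) + (2)(0) = 2
A²[1,3] = (1)(2) + (2)(2) + (2)(0) = 6
A²[2,1] = (-2)(1) + (0)(-2) + (2)(1) = 0
A²[2,2] = (-2)(2) + (0)(0) + (2)(0) = -4
A²[2,3] = (-2)(2) + (0)(2) + (2)(0) = -4
A²[3,1] = (1)(1) + (0)(-2) + (0)(1) = 1
A²[3,2] = (1)(2) + (0)(0) + (0)(0) = 2
A²[3,3] = (1)(2) + (0)(2) + (0)(0) = 2
A² = 
  [ -1,   2,   6]
  [  0,  -4,  -4]
  [  1,   2,   2]

A^3 = A^2·A:
A^3[1,1] = (-1)(1) + (2)(-2) + (6)(1) = 1
A^3[1,2] = (-1)(2) + (2)(0) + (6)(0) = -2
A^3[1,3] = (-1)(2) + (2)(2) + (6)(0) = 2
A^3[2,1] = (0)(1) + (-4)(-2) + (-4)(1) = 4
A^3[2,2] = (0)(2) + (-4)(0) + (-4)(0) = 0
A^3[2,3] = (0)(2) + (-4)(2) + (-4)(0) = -8
A^3[3,1] = (1)(1) + (2)(-2) + (2)(1) = -1
A^3[3,2] = (1)(2) + (2)(0) + (2)(0) = 2
A^3[3,3] = (1)(2) + (2)(2) + (2)(0) = 6
A^3 = 
  [  1,  -2,   2]
  [  4,   0,  -8]
  [ -1,   2,   6]

Therefore
A^3 = 
  [  1,  -2,   2]
  [  4,   0,  -8]
  [ -1,   2,   6]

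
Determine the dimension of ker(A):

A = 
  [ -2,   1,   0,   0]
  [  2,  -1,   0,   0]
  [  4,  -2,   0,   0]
nullity(A) = 3

Row reduce:
R2 → R2 + (1)·R1
R3 → R3 + (2)·R1
REF = 
  [ -2,   1,   0,   0]
  [  0,   0,   0,   0]
  [  0,   0,   0,   0]
Pivot columns: 1 → 1 pivot.
rank(A) = 1, so nullity(A) = 4 - 1 = 3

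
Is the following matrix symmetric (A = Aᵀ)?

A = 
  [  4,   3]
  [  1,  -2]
No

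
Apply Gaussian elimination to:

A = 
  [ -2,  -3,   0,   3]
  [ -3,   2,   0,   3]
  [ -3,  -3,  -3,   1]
Row operations:
R2 → R2 - (3/2)·R1
R3 → R3 - (3/2)·R1
R3 → R3 - (3/13)·R2

Resulting echelon form:
REF = 
  [    -2,     -3,      0,      3]
  [     0,   13/2,      0,   -3/2]
  [     0,      0,     -3, -41/13]

Rank = 3 (number of non-zero pivot rows).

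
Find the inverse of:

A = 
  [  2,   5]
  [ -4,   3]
det(A) = (2)(3) - (5)(-4) = 26
For a 2×2 matrix, A⁻¹ = (1/det(A)) · [[d, -b], [-c, a]]
    = (1/26) · [[3, -5], [4, 2]]

A⁻¹ = 
  [ 3/26, -5/26]
  [ 2/13,  1/13]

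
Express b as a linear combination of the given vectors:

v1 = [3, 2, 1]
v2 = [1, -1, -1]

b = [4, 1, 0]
c1 = 1, c2 = 1

b = 1·v1 + 1·v2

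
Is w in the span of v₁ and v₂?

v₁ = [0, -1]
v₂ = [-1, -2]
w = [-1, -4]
Yes

Form the augmented matrix and row-reduce:
[v₁|v₂|w] = 
  [  0,  -1,  -1]
  [ -1,  -2,  -4]
Swap R1 ↔ R2
REF = 
  [ -1,  -2,  -4]
  [  0,  -1,  -1]

No row of the form [0 0 | nonzero], so the system is consistent. Back-substitution gives c₁ = 2, c₂ = 1: w = (2)·v₁ + (1)·v₂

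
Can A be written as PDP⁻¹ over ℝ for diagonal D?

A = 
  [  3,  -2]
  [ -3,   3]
Yes

tr(A) = 6, det(A) = 3
Characteristic polynomial: λ² - tr(A)λ + det(A) = λ² - 6λ + 3
λ² - 6λ + 3 = 0  ⇒  λ = (6 ± √((-6)² - 4·(3)))/2 = (6 ± √(24))/2
  = 3 + √6,  3 - √6
Eigenvalues: 3 + √6, 3 - √6  (≈ 5.449, 0.5505)
The two irrational eigenvalues are distinct (simple), so each has alg. mult. = geom. mult. = 1.
Sum of geometric multiplicities equals n, so A has n independent eigenvectors.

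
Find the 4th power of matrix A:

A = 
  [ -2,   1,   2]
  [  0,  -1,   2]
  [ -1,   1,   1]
A^4 = 
  [  6,  -5,   0]
  [-10,  11,   0]
  [  5,  -5,   1]

A² = A·A:
A²[1,1] = (-2)(-2) + (1)(0) + (2)(-1) = 2
A²[1,2] = (-2)(1) + (1)(-1) + (2)(1) = -1
A²[1,3] = (-2)(2) + (1)(2) + (2)(1) = 0
A²[2,1] = (0)(-2) + (-1)(0) + (2)(-1) = -2
A²[2,2] = (0)(1) + (-1)(-1) + (2)(1) = 3
A²[2,3] = (0)(2) + (-1)(2) + (2)(1) = 0
A²[3,1] = (-1)(-2) + (1)(0) + (1)(-1) = 1
A²[3,2] = (-1)(1) + (1)(-1) + (1)(1) = -1
A²[3,3] = (-1)(2) + (1)(2) + (1)(1) = 1
A² = 
  [  2,  -1,   0]
  [ -2,   3,   0]
  [  1,  -1,   1]

A^3 = A^2·A:
A^3[1,1] = (2)(-2) + (-1)(0) + (0)(-1) = -4
A^3[1,2] = (2)(1) + (-1)(-1) + (0)(1) = 3
A^3[1,3] = (2)(2) + (-1)(2) + (0)(1) = 2
A^3[2,1] = (-2)(-2) + (3)(0) + (0)(-1) = 4
A^3[2,2] = (-2)(1) + (3)(-1) + (0)(1) = -5
A^3[2,3] = (-2)(2) + (3)(2) + (0)(1) = 2
A^3[3,1] = (1)(-2) + (-1)(0) + (1)(-1) = -3
A^3[3,2] = (1)(1) + (-1)(-1) + (1)(1) = 3
A^3[3,3] = (1)(2) + (-1)(2) + (1)(1) = 1
A^3 = 
  [ -4,   3,   2]
  [  4,  -5,   2]
  [ -3,   3,   1]

A^4 = A^3·A:
A^4[1,1] = (-4)(-2) + (3)(0) + (2)(-1) = 6
A^4[1,2] = (-4)(1) + (3)(-1) + (2)(1) = -5
A^4[1,3] = (-4)(2) + (3)(2) + (2)(1) = 0
A^4[2,1] = (4)(-2) + (-5)(0) + (2)(-1) = -10
A^4[2,2] = (4)(1) + (-5)(-1) + (2)(1) = 11
A^4[2,3] = (4)(2) + (-5)(2) + (2)(1) = 0
A^4[3,1] = (-3)(-2) + (3)(0) + (1)(-1) = 5
A^4[3,2] = (-3)(1) + (3)(-1) + (1)(1) = -5
A^4[3,3] = (-3)(2) + (3)(2) + (1)(1) = 1
A^4 = 
  [  6,  -5,   0]
  [-10,  11,   0]
  [  5,  -5,   1]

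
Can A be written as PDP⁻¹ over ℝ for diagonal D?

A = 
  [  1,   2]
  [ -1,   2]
No

tr(A) = 3, det(A) = 4
Characteristic polynomial: λ² - tr(A)λ + det(A) = λ² - 3λ + 4
λ² - 3λ + 4 = 0  ⇒  λ = (3 ± √((-3)² - 4·(4)))/2 = (3 ± √(-7))/2
  = (3 + i√7)/2,  (3 - i√7)/2
Eigenvalues: (3 + i√7)/2, (3 - i√7)/2  (≈ 1.5 + 1.323i, 1.5 - 1.323i)
Has complex eigenvalues (not diagonalizable over ℝ).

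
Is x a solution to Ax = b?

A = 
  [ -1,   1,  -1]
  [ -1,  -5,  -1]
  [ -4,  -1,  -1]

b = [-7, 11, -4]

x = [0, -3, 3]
No

Ax = [-6, 12, 0] ≠ b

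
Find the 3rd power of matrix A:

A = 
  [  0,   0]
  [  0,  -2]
A^3 = 
  [  0,   0]
  [  0,  -8]

A² = A·A:
A²[1,1] = (0)(0) + (0)(0) = 0
A²[1,2] = (0)(0) + (0)(-2) = 0
A²[2,1] = (0)(0) + (-2)(0) = 0
A²[2,2] = (0)(0) + (-2)(-2) = 4
A² = 
  [  0,   0]
  [  0,   4]

A^3 = A^2·A:
A^3[1,1] = (0)(0) + (0)(0) = 0
A^3[1,2] = (0)(0) + (0)(-2) = 0
A^3[2,1] = (0)(0) + (4)(0) = 0
A^3[2,2] = (0)(0) + (4)(-2) = -8
A^3 = 
  [  0,   0]
  [  0,  -8]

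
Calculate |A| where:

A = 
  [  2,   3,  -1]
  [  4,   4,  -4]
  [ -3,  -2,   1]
Cofactor expansion along row 1:
det(A) = (2)·((4)(1) - (-4)(-2)) - (3)·((4)(1) - (-4)(-3)) + (-1)·((4)(-2) - (4)(-3))
  = (2)(-4) - (3)(-8) + (-1)(4)
  = 12

det(A) = 12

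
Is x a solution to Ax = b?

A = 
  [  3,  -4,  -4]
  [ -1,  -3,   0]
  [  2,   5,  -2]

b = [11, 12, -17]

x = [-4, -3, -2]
No

Ax = [8, 13, -19] ≠ b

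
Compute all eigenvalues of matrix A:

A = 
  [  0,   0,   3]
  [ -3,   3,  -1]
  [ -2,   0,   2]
λ = 3, 1 + i√5, 1 - i√5  (≈ 3, 1 + 2.236i, 1 - 2.236i)

Characteristic polynomial: det(λI - A) = λ³ - 5λ² + 12λ - 18
Testing integer divisors of the constant term: p(3) = 0, so (λ - 3) is a factor:
p(λ) = (λ - 3)(λ² - 2λ + 6)
λ² - 2λ + 6 = 0  ⇒  λ = (2 ± √((-2)² - 4·(6)))/2 = (2 ± √(-20))/2
  = 1 + i√5,  1 - i√5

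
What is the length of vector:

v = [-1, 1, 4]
4.243

||v||₂ = √((-1)² + (1)² + (4)²) = √18 = 4.243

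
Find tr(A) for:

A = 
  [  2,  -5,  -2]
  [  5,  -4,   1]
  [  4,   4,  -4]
-6

tr(A) = 2 + -4 + -4 = -6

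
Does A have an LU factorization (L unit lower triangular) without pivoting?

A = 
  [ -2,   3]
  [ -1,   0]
Yes.
A[1,1] = -2 ≠ 0, so Gaussian elimination proceeds without a row swap: multiplier ℓ₂₁ = (-1)/(-2) = 1/2, and U[2,2] = 0 - (1/2)(3) = -3/2.
L = 
  [  1,   0]
  [1/2,   1]
U = 
  [  -2,    3]
  [   0, -3/2]
Check row 2 of LU: [(1/2)(-2), (1/2)(3) + (-3/2)] = [-1, 0] = row 2 of A ✓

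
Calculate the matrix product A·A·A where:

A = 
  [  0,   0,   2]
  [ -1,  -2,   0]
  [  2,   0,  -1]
A² = A·A:
A²[1,1] = (0)(0) + (0)(-1) + (2)(2) = 4
A²[1,2] = (0)(0) + (0)(-2) + (2)(0) = 0
A²[1,3] = (0)(2) + (0)(0) + (2)(-1) = -2
A²[2,1] = (-1)(0) + (-2)(-1) + (0)(2) = 2
A²[2,2] = (-1)(0) + (-2)(-2) + (0)(0) = 4
A²[2,3] = (-1)(2) + (-2)(0) + (0)(-1) = -2
A²[3,1] = (2)(0) + (0)(-1) + (-1)(2) = -2
A²[3,2] = (2)(0) + (0)(-2) + (-1)(0) = 0
A²[3,3] = (2)(2) + (0)(0) + (-1)(-1) = 5
A² = 
  [  4,   0,  -2]
  [  2,   4,  -2]
  [ -2,   0,   5]

A^3 = A^2·A:
A^3[1,1] = (4)(0) + (0)(-1) + (-2)(2) = -4
A^3[1,2] = (4)(0) + (0)(-2) + (-2)(0) = 0
A^3[1,3] = (4)(2) + (0)(0) + (-2)(-1) = 10
A^3[2,1] = (2)(0) + (4)(-1) + (-2)(2) = -8
A^3[2,2] = (2)(0) + (4)(-2) + (-2)(0) = -8
A^3[2,3] = (2)(2) + (4)(0) + (-2)(-1) = 6
A^3[3,1] = (-2)(0) + (0)(-1) + (5)(2) = 10
A^3[3,2] = (-2)(0) + (0)(-2) + (5)(0) = 0
A^3[3,3] = (-2)(2) + (0)(0) + (5)(-1) = -9
A^3 = 
  [ -4,   0,  10]
  [ -8,  -8,   6]
  [ 10,   0,  -9]

Therefore
A^3 = 
  [ -4,   0,  10]
  [ -8,  -8,   6]
  [ 10,   0,  -9]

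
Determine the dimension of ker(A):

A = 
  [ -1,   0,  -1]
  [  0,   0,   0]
nullity(A) = 2

Row reduce:
(no row operations needed)
REF = 
  [ -1,   0,  -1]
  [  0,   0,   0]
Pivot columns: 1 → 1 pivot.
rank(A) = 1, so nullity(A) = 3 - 1 = 2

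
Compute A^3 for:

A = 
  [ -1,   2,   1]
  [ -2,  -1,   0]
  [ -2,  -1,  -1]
A^3 = 
  [ 19,  -3,  -3]
  [  6,  13,   6]
  [  0,  15,   7]

A² = A·A:
A²[1,1] = (-1)(-1) + (2)(-2) + (1)(-2) = -5
A²[1,2] = (-1)(2) + (2)(-1) + (1)(-1) = -5
A²[1,3] = (-1)(1) + (2)(0) + (1)(-1) = -2
A²[2,1] = (-2)(-1) + (-1)(-2) + (0)(-2) = 4
A²[2,2] = (-2)(2) + (-1)(-1) + (0)(-1) = -3
A²[2,3] = (-2)(1) + (-1)(0) + (0)(-1) = -2
A²[3,1] = (-2)(-1) + (-1)(-2) + (-1)(-2) = 6
A²[3,2] = (-2)(2) + (-1)(-1) + (-1)(-1) = -2
A²[3,3] = (-2)(1) + (-1)(0) + (-1)(-1) = -1
A² = 
  [ -5,  -5,  -2]
  [  4,  -3,  -2]
  [  6,  -2,  -1]

A^3 = A^2·A:
A^3[1,1] = (-5)(-1) + (-5)(-2) + (-2)(-2) = 19
A^3[1,2] = (-5)(2) + (-5)(-1) + (-2)(-1) = -3
A^3[1,3] = (-5)(1) + (-5)(0) + (-2)(-1) = -3
A^3[2,1] = (4)(-1) + (-3)(-2) + (-2)(-2) = 6
A^3[2,2] = (4)(2) + (-3)(-1) + (-2)(-1) = 13
A^3[2,3] = (4)(1) + (-3)(0) + (-2)(-1) = 6
A^3[3,1] = (6)(-1) + (-2)(-2) + (-1)(-2) = 0
A^3[3,2] = (6)(2) + (-2)(-1) + (-1)(-1) = 15
A^3[3,3] = (6)(1) + (-2)(0) + (-1)(-1) = 7
A^3 = 
  [ 19,  -3,  -3]
  [  6,  13,   6]
  [  0,  15,   7]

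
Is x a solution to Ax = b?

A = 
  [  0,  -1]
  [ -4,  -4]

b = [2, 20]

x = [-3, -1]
No

Ax = [1, 16] ≠ b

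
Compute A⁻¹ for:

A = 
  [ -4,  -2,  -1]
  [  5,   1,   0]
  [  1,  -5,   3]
det(A) = (-4)·((1)(3) - (0)(-5)) - (-2)·((5)(3) - (0)(1)) + (-1)·((5)(-5) - (1)(1))
  = (-4)(3) - (-2)(15) + (-1)(-26)
  = 44
det(A) = 44 ≠ 0, so A is invertible.

Cofactors Cᵢⱼ = (-1)ⁱ⁺ʲ·Mᵢⱼ:
C = 
  [  3, -15, -26]
  [ 11, -11, -22]
  [  1,  -5,   6]

adj(A) = Cᵀ:
adj(A) = 
  [  3,  11,   1]
  [-15, -11,  -5]
  [-26, -22,   6]

A⁻¹ = (1/44) · adj(A):
A⁻¹ = 
  [  3/44,    1/4,   1/44]
  [-15/44,   -1/4,  -5/44]
  [-13/22,   -1/2,   3/22]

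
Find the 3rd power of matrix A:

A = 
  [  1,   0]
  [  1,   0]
A² = A·A:
A²[1,1] = (1)(1) + (0)(1) = 1
A²[1,2] = (1)(0) + (0)(0) = 0
A²[2,1] = (1)(1) + (0)(1) = 1
A²[2,2] = (1)(0) + (0)(0) = 0
A² = 
  [  1,   0]
  [  1,   0]

A^3 = A^2·A:
A^3[1,1] = (1)(1) + (0)(1) = 1
A^3[1,2] = (1)(0) + (0)(0) = 0
A^3[2,1] = (1)(1) + (0)(1) = 1
A^3[2,2] = (1)(0) + (0)(0) = 0
A^3 = 
  [  1,   0]
  [  1,   0]

Therefore
A^3 = 
  [  1,   0]
  [  1,   0]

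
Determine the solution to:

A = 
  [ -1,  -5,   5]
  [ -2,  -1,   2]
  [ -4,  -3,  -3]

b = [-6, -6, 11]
x = [1, -2, -3]

Row reduce the augmented matrix [A|b]:
R2 → R2 - (2)·R1
R3 → R3 - (4)·R1
R3 → R3 - (17/9)·R2
REF = 
  [   -1,    -5,     5,    -6]
  [    0,     9,    -8,     6]
  [    0,     0, -71/9,  71/3]

Back-substitution:
x₃ = (71/3) / (-71/9) = -3
x₂ = (6 - (-8)(-3)) / 9 = -2
x₁ = (-6 - (-5)(-2) - (5)(-3)) / (-1) = 1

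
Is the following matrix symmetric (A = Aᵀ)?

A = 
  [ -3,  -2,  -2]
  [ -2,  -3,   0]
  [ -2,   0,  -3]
Yes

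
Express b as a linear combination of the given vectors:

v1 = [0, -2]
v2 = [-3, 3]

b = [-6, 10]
c1 = -2, c2 = 2

b = -2·v1 + 2·v2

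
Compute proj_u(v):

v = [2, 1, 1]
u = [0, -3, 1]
v·u = (2)(0) + (1)(-3) + (1)(1) = -2
u·u = (0)² + (-3)² + (1)² = 10
proj_u(v) = (v·u / u·u) × u = (-2/10) × u = (-1/5) × u

proj_u(v) = [0, 3/5, -1/5]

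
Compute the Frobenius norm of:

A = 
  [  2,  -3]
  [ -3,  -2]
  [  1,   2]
||A||_F = 5.568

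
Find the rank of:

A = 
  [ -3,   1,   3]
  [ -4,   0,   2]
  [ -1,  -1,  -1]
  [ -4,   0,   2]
rank(A) = 2

Row reduce:
R2 → R2 - (4/3)·R1
R3 → R3 - (1/3)·R1
R4 → R4 - (4/3)·R1
R3 → R3 - (1)·R2
R4 → R4 - (1)·R2
REF = 
  [  -3,    1,    3]
  [   0, -4/3,   -2]
  [   0,    0,    0]
  [   0,    0,    0]
Pivot columns: 1, 2 → 2 pivots.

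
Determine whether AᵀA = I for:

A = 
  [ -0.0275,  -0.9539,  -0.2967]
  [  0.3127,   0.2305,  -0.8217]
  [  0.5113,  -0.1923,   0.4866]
No

AᵀA = 
  [  0.3600,   0,   0]
  [  0,   1,   0]
  [  0,   0,   1]
≠ I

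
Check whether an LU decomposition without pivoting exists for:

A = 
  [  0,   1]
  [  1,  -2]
No.
A[1,1] = 0 but A[2,1] = 1 ≠ 0. Any LU with L unit lower triangular has (LU)[1,1] = U[1,1] and (LU)[2,1] = L[2,1]·U[1,1]; matching A forces U[1,1] = 0, which then forces (LU)[2,1] = 0 ≠ 1. A row swap (pivoting) is required.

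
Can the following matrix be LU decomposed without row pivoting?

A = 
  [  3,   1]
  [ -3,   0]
Yes.
A[1,1] = 3 ≠ 0, so Gaussian elimination proceeds without a row swap: multiplier ℓ₂₁ = (-3)/(3) = -1, and U[2,2] = 0 - (-1)(1) = 1.
L = 
  [  1,   0]
  [ -1,   1]
U = 
  [  3,   1]
  [  0,   1]
Check row 2 of LU: [(-1)(3), (-1)(1) + 1] = [-3, 0] = row 2 of A ✓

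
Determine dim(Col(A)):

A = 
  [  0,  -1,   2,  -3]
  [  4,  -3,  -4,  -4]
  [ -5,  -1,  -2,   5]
Row reduce:
Swap R1 ↔ R2
R3 → R3 + (5/4)·R1
R3 → R3 - (19/4)·R2
REF = 
  [    4,    -3,    -4,    -4]
  [    0,    -1,     2,    -3]
  [    0,     0, -33/2,  57/4]
Pivot columns: 1, 2, 3 → 3 pivots.
dim(Col(A)) = number of pivot columns = 3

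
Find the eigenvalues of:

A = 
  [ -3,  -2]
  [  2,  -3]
tr(A) = -6, det(A) = 13
Characteristic polynomial: λ² - tr(A)λ + det(A) = λ² + 6λ + 13
λ² + 6λ + 13 = 0  ⇒  λ = (-6 ± √((6)² - 4·(13)))/2 = (-6 ± √(-16))/2
  = -3 + 2i,  -3 - 2i

λ = -3 + 2i, -3 - 2i  (≈ -3 + 2i, -3 - 2i)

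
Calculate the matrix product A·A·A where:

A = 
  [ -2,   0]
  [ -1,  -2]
A² = A·A:
A²[1,1] = (-2)(-2) + (0)(-1) = 4
A²[1,2] = (-2)(0) + (0)(-2) = 0
A²[2,1] = (-1)(-2) + (-2)(-1) = 4
A²[2,2] = (-1)(0) + (-2)(-2) = 4
A² = 
  [  4,   0]
  [  4,   4]

A^3 = A^2·A:
A^3[1,1] = (4)(-2) + (0)(-1) = -8
A^3[1,2] = (4)(0) + (0)(-2) = 0
A^3[2,1] = (4)(-2) + (4)(-1) = -12
A^3[2,2] = (4)(0) + (4)(-2) = -8
A^3 = 
  [ -8,   0]
  [-12,  -8]

Therefore
A^3 = 
  [ -8,   0]
  [-12,  -8]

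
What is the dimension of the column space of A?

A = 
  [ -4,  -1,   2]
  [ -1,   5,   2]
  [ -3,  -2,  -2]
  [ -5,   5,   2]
Row reduce:
R2 → R2 - (1/4)·R1
R3 → R3 - (3/4)·R1
R4 → R4 - (5/4)·R1
R3 → R3 + (5/21)·R2
R4 → R4 - (25/21)·R2
R4 → R4 - (8/11)·R3
REF = 
  [   -4,    -1,     2]
  [    0,  21/4,   3/2]
  [    0,     0, -22/7]
  [    0,     0,     0]
Pivot columns: 1, 2, 3 → 3 pivots.
dim(Col(A)) = number of pivot columns = 3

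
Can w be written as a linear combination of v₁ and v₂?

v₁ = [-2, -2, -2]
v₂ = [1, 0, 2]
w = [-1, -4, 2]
Yes

Form the augmented matrix and row-reduce:
[v₁|v₂|w] = 
  [ -2,   1,  -1]
  [ -2,   0,  -4]
  [ -2,   2,   2]
R2 → R2 - (1)·R1
R3 → R3 - (1)·R1
R3 → R3 + (1)·R2
REF = 
  [ -2,   1,  -1]
  [  0,  -1,  -3]
  [  0,   0,   0]

No row of the form [0 0 | nonzero], so the system is consistent. Back-substitution gives c₁ = 2, c₂ = 3: w = (2)·v₁ + (3)·v₂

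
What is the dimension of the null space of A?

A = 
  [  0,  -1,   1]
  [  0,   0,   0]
nullity(A) = 2

Row reduce:
(no row operations needed)
REF = 
  [  0,  -1,   1]
  [  0,   0,   0]
Pivot columns: 2 → 1 pivot.
rank(A) = 1, so nullity(A) = 3 - 1 = 2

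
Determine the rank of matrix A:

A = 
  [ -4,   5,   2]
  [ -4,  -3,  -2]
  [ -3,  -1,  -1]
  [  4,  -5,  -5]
rank(A) = 3

Row reduce:
R2 → R2 - (1)·R1
R3 → R3 - (3/4)·R1
R4 → R4 + (1)·R1
R3 → R3 - (19/32)·R2
R4 → R4 - (24)·R3
REF = 
  [  -4,    5,    2]
  [   0,   -8,   -4]
  [   0,    0, -1/8]
  [   0,    0,    0]
Pivot columns: 1, 2, 3 → 3 pivots.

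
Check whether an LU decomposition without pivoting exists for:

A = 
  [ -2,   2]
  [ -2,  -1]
Yes.
A[1,1] = -2 ≠ 0, so Gaussian elimination proceeds without a row swap: multiplier ℓ₂₁ = (-2)/(-2) = 1, and U[2,2] = -1 - (1)(2) = -3.
L = 
  [  1,   0]
  [  1,   1]
U = 
  [ -2,   2]
  [  0,  -3]
Check row 2 of LU: [(1)(-2), (1)(2) + (-3)] = [-2, -1] = row 2 of A ✓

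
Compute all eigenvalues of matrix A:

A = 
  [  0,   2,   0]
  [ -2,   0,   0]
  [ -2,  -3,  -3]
λ = -3, 2i, -2i  (≈ -3, 0 + 2i, 0 - 2i)

Characteristic polynomial: det(λI - A) = λ³ + 3λ² + 4λ + 12
Testing integer divisors of the constant term: p(-3) = 0, so (λ + 3) is a factor:
p(λ) = (λ + 3)(λ² + 4)
λ² + 4 = 0  ⇒  λ = (0 ± √((0)² - 4·(4)))/2 = (0 ± √(-16))/2
  = 2i,  -2i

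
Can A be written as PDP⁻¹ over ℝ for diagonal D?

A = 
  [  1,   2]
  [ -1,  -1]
No

tr(A) = 0, det(A) = 1
Characteristic polynomial: λ² - tr(A)λ + det(A) = λ² + 1
λ² + 1 = 0  ⇒  λ = (0 ± √((0)² - 4·(1)))/2 = (0 ± √(-4))/2
  = i,  -i
Eigenvalues: i, -i  (≈ 0 + 1i, 0 - 1i)
Has complex eigenvalues (not diagonalizable over ℝ).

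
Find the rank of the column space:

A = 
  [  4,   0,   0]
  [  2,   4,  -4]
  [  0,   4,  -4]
Row reduce:
R2 → R2 - (1/2)·R1
R3 → R3 - (1)·R2
REF = 
  [  4,   0,   0]
  [  0,   4,  -4]
  [  0,   0,   0]
Pivot columns: 1, 2 → 2 pivots.
dim(Col(A)) = number of pivot columns = 2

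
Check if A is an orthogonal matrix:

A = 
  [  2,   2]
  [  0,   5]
No

AᵀA = 
  [  4,   4]
  [  4,  29]
≠ I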